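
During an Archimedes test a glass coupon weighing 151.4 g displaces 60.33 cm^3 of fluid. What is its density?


Use the definition of density:
  rho = mass / volume
  rho = 151.4 / 60.33 = 2.51 g/cm^3

2.51 g/cm^3


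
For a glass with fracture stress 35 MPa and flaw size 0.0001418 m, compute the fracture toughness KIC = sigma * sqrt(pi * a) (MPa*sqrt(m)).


Fracture toughness: KIC = sigma * sqrt(pi * a)
  pi * a = pi * 0.0001418 = 0.000445478
  sqrt(pi * a) = 0.021106
  KIC = 35 * 0.021106 = 0.739 MPa*sqrt(m)

0.739 MPa*sqrt(m)


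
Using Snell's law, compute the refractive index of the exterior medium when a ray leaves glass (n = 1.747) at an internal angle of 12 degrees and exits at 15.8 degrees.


Apply Snell's law: n1 * sin(theta1) = n2 * sin(theta2)
  n2 = n1 * sin(theta1) / sin(theta2)
  sin(12) = 0.207912
  sin(15.8) = 0.27228
  n2 = 1.747 * 0.207912 / 0.27228 = 1.334

1.334


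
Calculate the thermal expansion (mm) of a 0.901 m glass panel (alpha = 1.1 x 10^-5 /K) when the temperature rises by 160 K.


Thermal expansion formula: dL = alpha * L0 * dT
  dL = (1.1 x 10^-5) * 0.901 * 160 = 0.00158576 m
Convert to mm: 0.00158576 * 1000 = 1.5858 mm

1.5858 mm


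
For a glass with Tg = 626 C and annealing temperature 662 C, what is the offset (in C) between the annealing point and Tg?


Offset = T_anneal - Tg:
  offset = 662 - 626 = 36 C

36 C


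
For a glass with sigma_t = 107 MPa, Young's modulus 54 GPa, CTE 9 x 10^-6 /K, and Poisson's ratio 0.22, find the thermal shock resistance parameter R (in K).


Thermal shock resistance: R = sigma * (1 - nu) / (E * alpha)
  Numerator = 107 * (1 - 0.22) = 83.46
  Denominator = 54 * 1000 * (9 x 10^-6) = 0.486
  R = 83.46 / 0.486 = 171.7 K

171.7 K


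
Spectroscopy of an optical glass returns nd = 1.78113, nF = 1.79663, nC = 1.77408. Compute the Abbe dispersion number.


Abbe number formula: Vd = (nd - 1) / (nF - nC)
  nd - 1 = 1.78113 - 1 = 0.78113
  nF - nC = 1.79663 - 1.77408 = 0.02255
  Vd = 0.78113 / 0.02255 = 34.64

34.64


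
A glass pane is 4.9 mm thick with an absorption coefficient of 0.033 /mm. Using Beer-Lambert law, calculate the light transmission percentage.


Beer-Lambert law: T = exp(-alpha * thickness)
  exponent = -0.033 * 4.9 = -0.1617
  T = exp(-0.1617) = 0.8507
  Percentage = 0.8507 * 100 = 85.07%

85.07%


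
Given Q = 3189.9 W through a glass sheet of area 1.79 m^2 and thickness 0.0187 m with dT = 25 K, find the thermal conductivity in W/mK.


Fourier's law rearranged: k = Q * t / (A * dT)
  Numerator = 3189.9 * 0.0187 = 59.65113
  Denominator = 1.79 * 25 = 44.75
  k = 59.65113 / 44.75 = 1.333 W/mK

1.333 W/mK


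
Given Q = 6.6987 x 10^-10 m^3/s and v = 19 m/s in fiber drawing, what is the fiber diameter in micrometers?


Cross-sectional area from continuity:
  A = Q / v = 6.6987 x 10^-10 / 19 = 3.525632 x 10^-11 m^2
Diameter from circular cross-section:
  d = sqrt(4A / pi) * 10^6 (m -> um)
  d = sqrt(4 * 3.525632 x 10^-11 / pi) * 10^6 = 6.7 um

6.7 um


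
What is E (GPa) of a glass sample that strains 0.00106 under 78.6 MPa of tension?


Young's modulus: E = stress / strain
  E = 78.6 MPa / 0.00106 = 74150.94 MPa
Convert to GPa: 74150.94 / 1000 = 74.15 GPa

74.15 GPa


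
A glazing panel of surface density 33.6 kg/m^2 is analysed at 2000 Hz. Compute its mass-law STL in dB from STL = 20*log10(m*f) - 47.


Mass law: STL = 20 * log10(m * f) - 47
  m * f = 33.6 * 2000 = 67200
  log10(67200) = 4.82737
  STL = 20 * 4.82737 - 47 = 96.5474 - 47 = 49.5 dB

49.5 dB


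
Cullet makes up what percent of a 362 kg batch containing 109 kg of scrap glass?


Cullet ratio = (cullet mass / total batch mass) * 100
  Ratio = 109 / 362 * 100 = 30.11%

30.11%


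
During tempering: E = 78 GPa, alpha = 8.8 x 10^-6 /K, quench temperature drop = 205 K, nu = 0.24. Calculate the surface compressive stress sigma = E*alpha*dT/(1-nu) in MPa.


Tempering stress: sigma = E * alpha * dT / (1 - nu)
  E (MPa) = 78 * 1000 = 78000
  Numerator = 78000 * (8.8 x 10^-6) * 205 = 140.712
  Denominator = 1 - 0.24 = 0.76
  sigma = 140.712 / 0.76 = 185.1 MPa

185.1 MPa


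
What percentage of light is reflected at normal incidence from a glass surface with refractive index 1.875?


Fresnel reflectance at normal incidence:
  R = ((n - 1)/(n + 1))^2
  (n - 1)/(n + 1) = (1.875 - 1)/(1.875 + 1) = 0.304348
  R = 0.304348^2 = 0.0926277
  R(%) = 0.0926277 * 100 = 9.263%

9.263%


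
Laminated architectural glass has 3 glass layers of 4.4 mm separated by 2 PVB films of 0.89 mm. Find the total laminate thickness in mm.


Total thickness = glass contribution + PVB contribution
  Glass: 3 * 4.4 = 13.2 mm
  PVB: 2 * 0.89 = 1.78 mm
  Total = 13.2 + 1.78 = 14.98 mm

14.98 mm


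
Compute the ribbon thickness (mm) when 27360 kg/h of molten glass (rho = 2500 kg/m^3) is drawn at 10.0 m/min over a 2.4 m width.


Ribbon cross-section from mass balance:
  Volume rate = throughput / density = 27360 / 2500 = 10.944 m^3/h
  thickness = volume rate / (speed * 60 * width), i.e.
  thickness = throughput / (60 * speed * width * density) * 1000
  thickness = 27360 / (60 * 10.0 * 2.4 * 2500) * 1000 = 7.6 mm

7.6 mm


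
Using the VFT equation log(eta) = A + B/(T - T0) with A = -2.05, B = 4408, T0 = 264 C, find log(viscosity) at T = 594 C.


VFT equation: log(eta) = A + B / (T - T0)
  T - T0 = 594 - 264 = 330
  B / (T - T0) = 4408 / 330 = 13.358
  log(eta) = -2.05 + 13.358 = 11.308

11.308


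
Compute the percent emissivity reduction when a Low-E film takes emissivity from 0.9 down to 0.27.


Percentage reduction = (1 - coated/uncoated) * 100
  Ratio = 0.27 / 0.9 = 0.3
  Reduction = (1 - 0.3) * 100 = 70.0%

70.0%


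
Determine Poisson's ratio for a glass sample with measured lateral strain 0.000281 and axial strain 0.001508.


Poisson's ratio: nu = lateral strain / axial strain
  nu = 0.000281 / 0.001508 = 0.1863

0.1863


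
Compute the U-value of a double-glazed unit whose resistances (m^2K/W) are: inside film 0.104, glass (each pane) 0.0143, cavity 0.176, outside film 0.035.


Total thermal resistance (series):
  R_total = R_in + R_glass + R_air + R_glass + R_out
  R_total = 0.104 + 0.0143 + 0.176 + 0.0143 + 0.035 = 0.3436 m^2K/W
U-value = 1 / R_total = 1 / 0.3436 = 2.91 W/m^2K

2.91 W/m^2K


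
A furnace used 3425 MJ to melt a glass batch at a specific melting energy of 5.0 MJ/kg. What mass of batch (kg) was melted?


Rearrange E = m * s for m:
  m = E / s
  m = 3425 / 5.0 = 685.0 kg

685.0 kg


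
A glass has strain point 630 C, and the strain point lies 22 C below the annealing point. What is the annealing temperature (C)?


T_anneal = T_strain + gap:
  T_anneal = 630 + 22 = 652 C

652 C


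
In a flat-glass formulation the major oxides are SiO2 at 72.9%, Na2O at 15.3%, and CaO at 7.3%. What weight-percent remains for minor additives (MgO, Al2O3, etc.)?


Sum the three major oxides:
  SiO2 + Na2O + CaO = 72.9 + 15.3 + 7.3 = 95.5%
Subtract from 100%:
  Others = 100 - 95.5 = 4.5%

4.5%


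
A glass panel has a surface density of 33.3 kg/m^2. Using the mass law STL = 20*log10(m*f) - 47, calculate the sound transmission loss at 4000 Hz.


Mass law: STL = 20 * log10(m * f) - 47
  m * f = 33.3 * 4000 = 133200
  log10(133200) = 5.1245
  STL = 20 * 5.1245 - 47 = 102.49 - 47 = 55.5 dB

55.5 dB


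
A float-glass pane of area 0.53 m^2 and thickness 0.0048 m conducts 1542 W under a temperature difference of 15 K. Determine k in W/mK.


Fourier's law rearranged: k = Q * t / (A * dT)
  Numerator = 1542 * 0.0048 = 7.4016
  Denominator = 0.53 * 15 = 7.95
  k = 7.4016 / 7.95 = 0.931 W/mK

0.931 W/mK


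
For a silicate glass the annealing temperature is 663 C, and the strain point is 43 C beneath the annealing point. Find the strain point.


Strain point = annealing point - difference:
  T_strain = 663 - 43 = 620 C

620 C


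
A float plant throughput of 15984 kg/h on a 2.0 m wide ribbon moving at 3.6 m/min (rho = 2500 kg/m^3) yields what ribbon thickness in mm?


Ribbon cross-section from mass balance:
  Volume rate = throughput / density = 15984 / 2500 = 6.3936 m^3/h
  thickness = volume rate / (speed * 60 * width), i.e.
  thickness = throughput / (60 * speed * width * density) * 1000
  thickness = 15984 / (60 * 3.6 * 2.0 * 2500) * 1000 = 14.8 mm

14.8 mm


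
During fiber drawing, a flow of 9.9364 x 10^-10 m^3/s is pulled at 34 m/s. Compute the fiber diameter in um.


Cross-sectional area from continuity:
  A = Q / v = 9.9364 x 10^-10 / 34 = 2.922471 x 10^-11 m^2
Diameter from circular cross-section:
  d = sqrt(4A / pi) * 10^6 (m -> um)
  d = sqrt(4 * 2.922471 x 10^-11 / pi) * 10^6 = 6.1 um

6.1 um


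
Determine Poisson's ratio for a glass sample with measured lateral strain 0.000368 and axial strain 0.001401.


Poisson's ratio: nu = lateral strain / axial strain
  nu = 0.000368 / 0.001401 = 0.2627

0.2627


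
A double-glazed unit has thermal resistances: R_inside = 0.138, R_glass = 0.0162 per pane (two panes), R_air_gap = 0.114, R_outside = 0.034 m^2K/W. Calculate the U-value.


Total thermal resistance (series):
  R_total = R_in + R_glass + R_air + R_glass + R_out
  R_total = 0.138 + 0.0162 + 0.114 + 0.0162 + 0.034 = 0.3184 m^2K/W
U-value = 1 / R_total = 1 / 0.3184 = 3.141 W/m^2K

3.141 W/m^2K


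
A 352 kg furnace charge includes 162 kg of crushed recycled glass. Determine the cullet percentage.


Cullet ratio = (cullet mass / total batch mass) * 100
  Ratio = 162 / 352 * 100 = 46.02%

46.02%


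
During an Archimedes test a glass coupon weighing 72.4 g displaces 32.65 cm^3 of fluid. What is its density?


Use the definition of density:
  rho = mass / volume
  rho = 72.4 / 32.65 = 2.217 g/cm^3

2.217 g/cm^3


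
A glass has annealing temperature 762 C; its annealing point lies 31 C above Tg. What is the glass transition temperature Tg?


Rearrange T_anneal = Tg + offset for Tg:
  Tg = T_anneal - offset = 762 - 31 = 731 C

731 C


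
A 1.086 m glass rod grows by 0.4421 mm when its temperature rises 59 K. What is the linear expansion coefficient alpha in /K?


Rearrange dL = alpha * L0 * dT for alpha:
  alpha = dL / (L0 * dT)
  alpha = (0.4421 / 1000) / (1.086 * 59) = 0.0000069 /K = 6.9 x 10^-6 /K

6.9 x 10^-6 /K


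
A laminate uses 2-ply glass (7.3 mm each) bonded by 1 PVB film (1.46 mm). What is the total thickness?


Total thickness = glass contribution + PVB contribution
  Glass: 2 * 7.3 = 14.6 mm
  PVB: 1 * 1.46 = 1.46 mm
  Total = 14.6 + 1.46 = 16.06 mm

16.06 mm


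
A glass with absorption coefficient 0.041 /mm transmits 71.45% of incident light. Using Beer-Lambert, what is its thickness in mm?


Rearrange T = exp(-alpha * thickness):
  thickness = -ln(T) / alpha
  T = 71.45/100 = 0.7145
  ln(T) = -0.33617
  -ln(T) = 0.33617
  thickness = 0.33617 / 0.041 = 8.2 mm

8.2 mm


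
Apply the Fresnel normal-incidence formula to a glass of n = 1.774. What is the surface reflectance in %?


Fresnel reflectance at normal incidence:
  R = ((n - 1)/(n + 1))^2
  (n - 1)/(n + 1) = (1.774 - 1)/(1.774 + 1) = 0.279019
  R = 0.279019^2 = 0.0778516
  R(%) = 0.0778516 * 100 = 7.785%

7.785%


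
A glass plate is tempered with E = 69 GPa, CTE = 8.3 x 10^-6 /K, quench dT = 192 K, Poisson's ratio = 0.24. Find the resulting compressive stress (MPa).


Tempering stress: sigma = E * alpha * dT / (1 - nu)
  E (MPa) = 69 * 1000 = 69000
  Numerator = 69000 * (8.3 x 10^-6) * 192 = 109.9584
  Denominator = 1 - 0.24 = 0.76
  sigma = 109.9584 / 0.76 = 144.7 MPa

144.7 MPa


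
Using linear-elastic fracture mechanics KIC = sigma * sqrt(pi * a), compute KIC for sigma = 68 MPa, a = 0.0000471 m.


Fracture toughness: KIC = sigma * sqrt(pi * a)
  pi * a = pi * 0.0000471 = 0.000147969
  sqrt(pi * a) = 0.012164
  KIC = 68 * 0.012164 = 0.827 MPa*sqrt(m)

0.827 MPa*sqrt(m)


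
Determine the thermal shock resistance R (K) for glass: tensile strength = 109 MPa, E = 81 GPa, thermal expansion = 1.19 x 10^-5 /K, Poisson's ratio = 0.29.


Thermal shock resistance: R = sigma * (1 - nu) / (E * alpha)
  Numerator = 109 * (1 - 0.29) = 77.39
  Denominator = 81 * 1000 * (1.19 x 10^-5) = 0.9639
  R = 77.39 / 0.9639 = 80.3 K

80.3 K


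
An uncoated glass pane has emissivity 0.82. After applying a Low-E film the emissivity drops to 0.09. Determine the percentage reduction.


Percentage reduction = (1 - coated/uncoated) * 100
  Ratio = 0.09 / 0.82 = 0.1098
  Reduction = (1 - 0.1098) * 100 = 89.0%

89.0%


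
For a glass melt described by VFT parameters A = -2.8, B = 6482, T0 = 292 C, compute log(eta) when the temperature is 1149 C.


VFT equation: log(eta) = A + B / (T - T0)
  T - T0 = 1149 - 292 = 857
  B / (T - T0) = 6482 / 857 = 7.564
  log(eta) = -2.8 + 7.564 = 4.764

4.764


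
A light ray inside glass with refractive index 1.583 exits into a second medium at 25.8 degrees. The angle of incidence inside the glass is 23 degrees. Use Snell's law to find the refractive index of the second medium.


Apply Snell's law: n1 * sin(theta1) = n2 * sin(theta2)
  n2 = n1 * sin(theta1) / sin(theta2)
  sin(23) = 0.390731
  sin(25.8) = 0.435231
  n2 = 1.583 * 0.390731 / 0.435231 = 1.4211

1.4211


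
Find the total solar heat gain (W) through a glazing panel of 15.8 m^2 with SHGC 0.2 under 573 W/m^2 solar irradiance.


Solar heat gain: Q = Area * SHGC * Irradiance
  Q = 15.8 * 0.2 * 573 = 1810.7 W

1810.7 W


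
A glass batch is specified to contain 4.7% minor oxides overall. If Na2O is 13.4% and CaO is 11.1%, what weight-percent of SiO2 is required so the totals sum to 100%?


Known pieces sum to 100%:
  SiO2 = 100 - (others + Na2O + CaO)
  SiO2 = 100 - (4.7 + 13.4 + 11.1) = 70.8%

70.8%


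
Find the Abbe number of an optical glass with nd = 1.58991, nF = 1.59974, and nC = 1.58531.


Abbe number formula: Vd = (nd - 1) / (nF - nC)
  nd - 1 = 1.58991 - 1 = 0.58991
  nF - nC = 1.59974 - 1.58531 = 0.01443
  Vd = 0.58991 / 0.01443 = 40.88

40.88


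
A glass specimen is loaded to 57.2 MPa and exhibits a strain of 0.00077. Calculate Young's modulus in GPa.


Young's modulus: E = stress / strain
  E = 57.2 MPa / 0.00077 = 74285.71 MPa
Convert to GPa: 74285.71 / 1000 = 74.29 GPa

74.29 GPa


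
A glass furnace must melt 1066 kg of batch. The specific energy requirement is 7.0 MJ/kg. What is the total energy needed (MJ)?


Total energy = mass * specific energy
  E = 1066 * 7.0 = 7462 MJ

7462 MJ


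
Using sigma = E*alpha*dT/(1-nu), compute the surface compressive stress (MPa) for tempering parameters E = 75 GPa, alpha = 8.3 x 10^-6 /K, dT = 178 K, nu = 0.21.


Tempering stress: sigma = E * alpha * dT / (1 - nu)
  E (MPa) = 75 * 1000 = 75000
  Numerator = 75000 * (8.3 x 10^-6) * 178 = 110.805
  Denominator = 1 - 0.21 = 0.79
  sigma = 110.805 / 0.79 = 140.3 MPa

140.3 MPa


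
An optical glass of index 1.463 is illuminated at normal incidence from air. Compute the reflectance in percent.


Fresnel reflectance at normal incidence:
  R = ((n - 1)/(n + 1))^2
  (n - 1)/(n + 1) = (1.463 - 1)/(1.463 + 1) = 0.187982
  R = 0.187982^2 = 0.0353372
  R(%) = 0.0353372 * 100 = 3.534%

3.534%


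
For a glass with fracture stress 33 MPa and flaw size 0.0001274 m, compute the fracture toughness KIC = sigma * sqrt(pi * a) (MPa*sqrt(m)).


Fracture toughness: KIC = sigma * sqrt(pi * a)
  pi * a = pi * 0.0001274 = 0.000400239
  sqrt(pi * a) = 0.020006
  KIC = 33 * 0.020006 = 0.66 MPa*sqrt(m)

0.66 MPa*sqrt(m)


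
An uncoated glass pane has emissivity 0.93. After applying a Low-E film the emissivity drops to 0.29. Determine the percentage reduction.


Percentage reduction = (1 - coated/uncoated) * 100
  Ratio = 0.29 / 0.93 = 0.3118
  Reduction = (1 - 0.3118) * 100 = 68.8%

68.8%


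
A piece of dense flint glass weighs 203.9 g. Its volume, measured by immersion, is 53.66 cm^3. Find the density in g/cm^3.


Use the definition of density:
  rho = mass / volume
  rho = 203.9 / 53.66 = 3.8 g/cm^3

3.8 g/cm^3


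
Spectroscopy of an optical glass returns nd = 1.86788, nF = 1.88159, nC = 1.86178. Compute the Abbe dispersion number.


Abbe number formula: Vd = (nd - 1) / (nF - nC)
  nd - 1 = 1.86788 - 1 = 0.86788
  nF - nC = 1.88159 - 1.86178 = 0.01981
  Vd = 0.86788 / 0.01981 = 43.81

43.81


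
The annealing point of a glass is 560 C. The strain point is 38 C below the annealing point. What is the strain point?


Strain point = annealing point - difference:
  T_strain = 560 - 38 = 522 C

522 C


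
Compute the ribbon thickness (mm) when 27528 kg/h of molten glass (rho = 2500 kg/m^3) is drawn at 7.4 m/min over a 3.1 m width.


Ribbon cross-section from mass balance:
  Volume rate = throughput / density = 27528 / 2500 = 11.0112 m^3/h
  thickness = volume rate / (speed * 60 * width), i.e.
  thickness = throughput / (60 * speed * width * density) * 1000
  thickness = 27528 / (60 * 7.4 * 3.1 * 2500) * 1000 = 8.0 mm

8.0 mm


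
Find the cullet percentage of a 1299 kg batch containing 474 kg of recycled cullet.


Cullet ratio = (cullet mass / total batch mass) * 100
  Ratio = 474 / 1299 * 100 = 36.49%

36.49%


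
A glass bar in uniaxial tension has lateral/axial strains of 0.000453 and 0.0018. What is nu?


Poisson's ratio: nu = lateral strain / axial strain
  nu = 0.000453 / 0.0018 = 0.2517

0.2517


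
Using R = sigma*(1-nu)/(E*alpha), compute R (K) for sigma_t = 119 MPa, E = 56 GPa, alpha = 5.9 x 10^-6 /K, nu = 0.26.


Thermal shock resistance: R = sigma * (1 - nu) / (E * alpha)
  Numerator = 119 * (1 - 0.26) = 88.06
  Denominator = 56 * 1000 * (5.9 x 10^-6) = 0.3304
  R = 88.06 / 0.3304 = 266.5 K

266.5 K


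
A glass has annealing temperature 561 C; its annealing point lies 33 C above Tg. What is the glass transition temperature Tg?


Rearrange T_anneal = Tg + offset for Tg:
  Tg = T_anneal - offset = 561 - 33 = 528 C

528 C


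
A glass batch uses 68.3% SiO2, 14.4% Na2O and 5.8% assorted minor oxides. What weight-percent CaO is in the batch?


Pieces sum to 100%:
  CaO = 100 - (SiO2 + Na2O + others)
  CaO = 100 - (68.3 + 14.4 + 5.8) = 11.5%

11.5%


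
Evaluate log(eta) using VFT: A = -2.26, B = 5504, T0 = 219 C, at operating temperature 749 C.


VFT equation: log(eta) = A + B / (T - T0)
  T - T0 = 749 - 219 = 530
  B / (T - T0) = 5504 / 530 = 10.385
  log(eta) = -2.26 + 10.385 = 8.125

8.125


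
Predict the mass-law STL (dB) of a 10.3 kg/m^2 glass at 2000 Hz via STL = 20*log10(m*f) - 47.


Mass law: STL = 20 * log10(m * f) - 47
  m * f = 10.3 * 2000 = 20600
  log10(20600) = 4.31387
  STL = 20 * 4.31387 - 47 = 86.2774 - 47 = 39.3 dB

39.3 dB


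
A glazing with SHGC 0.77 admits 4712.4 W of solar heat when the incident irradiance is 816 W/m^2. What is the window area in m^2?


Rearrange Q = Area * SHGC * Irradiance:
  Area = Q / (SHGC * Irradiance)
  Area = 4712.4 / (0.77 * 816) = 7.5 m^2

7.5 m^2


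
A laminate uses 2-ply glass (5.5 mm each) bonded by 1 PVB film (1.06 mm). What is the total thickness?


Total thickness = glass contribution + PVB contribution
  Glass: 2 * 5.5 = 11.0 mm
  PVB: 1 * 1.06 = 1.06 mm
  Total = 11.0 + 1.06 = 12.06 mm

12.06 mm


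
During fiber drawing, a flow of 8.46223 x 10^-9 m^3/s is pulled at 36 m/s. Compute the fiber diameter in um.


Cross-sectional area from continuity:
  A = Q / v = 8.46223 x 10^-9 / 36 = 2.350619 x 10^-10 m^2
Diameter from circular cross-section:
  d = sqrt(4A / pi) * 10^6 (m -> um)
  d = sqrt(4 * 2.350619 x 10^-10 / pi) * 10^6 = 17.3 um

17.3 um


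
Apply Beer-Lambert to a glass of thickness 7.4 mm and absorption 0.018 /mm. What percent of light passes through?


Beer-Lambert law: T = exp(-alpha * thickness)
  exponent = -0.018 * 7.4 = -0.1332
  T = exp(-0.1332) = 0.8753
  Percentage = 0.8753 * 100 = 87.53%

87.53%


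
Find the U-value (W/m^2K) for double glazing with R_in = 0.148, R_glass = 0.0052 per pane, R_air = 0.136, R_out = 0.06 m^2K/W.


Total thermal resistance (series):
  R_total = R_in + R_glass + R_air + R_glass + R_out
  R_total = 0.148 + 0.0052 + 0.136 + 0.0052 + 0.06 = 0.3544 m^2K/W
U-value = 1 / R_total = 1 / 0.3544 = 2.822 W/m^2K

2.822 W/m^2K


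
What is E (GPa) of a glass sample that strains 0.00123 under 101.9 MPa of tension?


Young's modulus: E = stress / strain
  E = 101.9 MPa / 0.00123 = 82845.53 MPa
Convert to GPa: 82845.53 / 1000 = 82.85 GPa

82.85 GPa


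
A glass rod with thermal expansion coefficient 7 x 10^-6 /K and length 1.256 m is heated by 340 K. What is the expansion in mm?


Thermal expansion formula: dL = alpha * L0 * dT
  dL = (7 x 10^-6) * 1.256 * 340 = 0.00298928 m
Convert to mm: 0.00298928 * 1000 = 2.9893 mm

2.9893 mm


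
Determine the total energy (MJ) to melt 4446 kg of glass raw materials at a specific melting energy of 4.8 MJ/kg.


Total energy = mass * specific energy
  E = 4446 * 4.8 = 21340.8 MJ

21340.8 MJ


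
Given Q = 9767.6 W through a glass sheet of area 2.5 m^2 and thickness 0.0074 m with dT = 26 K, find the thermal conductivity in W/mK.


Fourier's law rearranged: k = Q * t / (A * dT)
  Numerator = 9767.6 * 0.0074 = 72.28024
  Denominator = 2.5 * 26 = 65.0
  k = 72.28024 / 65.0 = 1.112 W/mK

1.112 W/mK


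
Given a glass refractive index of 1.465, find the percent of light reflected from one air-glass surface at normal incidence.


Fresnel reflectance at normal incidence:
  R = ((n - 1)/(n + 1))^2
  (n - 1)/(n + 1) = (1.465 - 1)/(1.465 + 1) = 0.188641
  R = 0.188641^2 = 0.0355854
  R(%) = 0.0355854 * 100 = 3.559%

3.559%


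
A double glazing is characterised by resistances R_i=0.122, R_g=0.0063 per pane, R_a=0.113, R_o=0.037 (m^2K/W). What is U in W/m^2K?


Total thermal resistance (series):
  R_total = R_in + R_glass + R_air + R_glass + R_out
  R_total = 0.122 + 0.0063 + 0.113 + 0.0063 + 0.037 = 0.2846 m^2K/W
U-value = 1 / R_total = 1 / 0.2846 = 3.514 W/m^2K

3.514 W/m^2K


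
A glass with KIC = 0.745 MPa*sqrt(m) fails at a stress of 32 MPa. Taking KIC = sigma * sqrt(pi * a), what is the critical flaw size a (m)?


Rearrange KIC = sigma * sqrt(pi * a):
  sqrt(pi * a) = KIC / sigma
  sqrt(pi * a) = 0.745 / 32 = 0.023281
  a = (KIC / sigma)^2 / pi
  a = 0.023281^2 / pi = 0.0001725 m

0.0001725 m


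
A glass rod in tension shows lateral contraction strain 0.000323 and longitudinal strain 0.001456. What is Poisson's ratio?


Poisson's ratio: nu = lateral strain / axial strain
  nu = 0.000323 / 0.001456 = 0.2218

0.2218


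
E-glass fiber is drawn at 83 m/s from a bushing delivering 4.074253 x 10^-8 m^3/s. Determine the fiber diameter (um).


Cross-sectional area from continuity:
  A = Q / v = 4.074253 x 10^-8 / 83 = 4.908739 x 10^-10 m^2
Diameter from circular cross-section:
  d = sqrt(4A / pi) * 10^6 (m -> um)
  d = sqrt(4 * 4.908739 x 10^-10 / pi) * 10^6 = 25.0 um

25.0 um


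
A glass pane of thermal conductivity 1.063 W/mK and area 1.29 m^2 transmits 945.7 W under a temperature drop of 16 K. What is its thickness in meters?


Fourier's law: t = k * A * dT / Q
  t = 1.063 * 1.29 * 16 / 945.7
  t = 21.94032 / 945.7 = 0.0232 m

0.0232 m


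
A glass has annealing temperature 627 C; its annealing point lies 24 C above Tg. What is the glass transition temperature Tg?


Rearrange T_anneal = Tg + offset for Tg:
  Tg = T_anneal - offset = 627 - 24 = 603 C

603 C


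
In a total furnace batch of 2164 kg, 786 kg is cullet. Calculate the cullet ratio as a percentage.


Cullet ratio = (cullet mass / total batch mass) * 100
  Ratio = 786 / 2164 * 100 = 36.32%

36.32%


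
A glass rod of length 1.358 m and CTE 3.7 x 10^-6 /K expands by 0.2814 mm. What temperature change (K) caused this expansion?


Rearrange dL = alpha * L0 * dT for dT:
  dT = dL / (alpha * L0)
  dL (m) = 0.2814 / 1000 = 0.0002814
  dT = 0.0002814 / ((3.7 x 10^-6) * 1.358) = 56.0 K

56.0 K


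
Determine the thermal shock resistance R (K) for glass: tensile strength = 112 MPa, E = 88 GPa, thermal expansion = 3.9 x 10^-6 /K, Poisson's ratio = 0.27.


Thermal shock resistance: R = sigma * (1 - nu) / (E * alpha)
  Numerator = 112 * (1 - 0.27) = 81.76
  Denominator = 88 * 1000 * (3.9 x 10^-6) = 0.3432
  R = 81.76 / 0.3432 = 238.2 K

238.2 K


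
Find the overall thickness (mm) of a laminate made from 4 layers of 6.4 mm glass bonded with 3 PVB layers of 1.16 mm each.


Total thickness = glass contribution + PVB contribution
  Glass: 4 * 6.4 = 25.6 mm
  PVB: 3 * 1.16 = 3.48 mm
  Total = 25.6 + 3.48 = 29.08 mm

29.08 mm


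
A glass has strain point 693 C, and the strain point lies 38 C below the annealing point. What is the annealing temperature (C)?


T_anneal = T_strain + gap:
  T_anneal = 693 + 38 = 731 C

731 C


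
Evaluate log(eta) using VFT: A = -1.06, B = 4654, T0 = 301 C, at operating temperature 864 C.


VFT equation: log(eta) = A + B / (T - T0)
  T - T0 = 864 - 301 = 563
  B / (T - T0) = 4654 / 563 = 8.266
  log(eta) = -1.06 + 8.266 = 7.206

7.206


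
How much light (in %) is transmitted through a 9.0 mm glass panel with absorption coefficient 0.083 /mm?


Beer-Lambert law: T = exp(-alpha * thickness)
  exponent = -0.083 * 9.0 = -0.747
  T = exp(-0.747) = 0.4738
  Percentage = 0.4738 * 100 = 47.38%

47.38%


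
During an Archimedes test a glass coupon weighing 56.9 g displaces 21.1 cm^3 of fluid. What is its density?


Use the definition of density:
  rho = mass / volume
  rho = 56.9 / 21.1 = 2.697 g/cm^3

2.697 g/cm^3


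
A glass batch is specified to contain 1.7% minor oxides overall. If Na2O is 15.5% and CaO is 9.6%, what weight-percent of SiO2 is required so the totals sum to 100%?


Known pieces sum to 100%:
  SiO2 = 100 - (others + Na2O + CaO)
  SiO2 = 100 - (1.7 + 15.5 + 9.6) = 73.2%

73.2%


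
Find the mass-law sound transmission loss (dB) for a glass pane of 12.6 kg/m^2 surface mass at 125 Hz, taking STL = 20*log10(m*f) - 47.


Mass law: STL = 20 * log10(m * f) - 47
  m * f = 12.6 * 125 = 1575
  log10(1575) = 3.19728
  STL = 20 * 3.19728 - 47 = 63.9456 - 47 = 16.9 dB

16.9 dB


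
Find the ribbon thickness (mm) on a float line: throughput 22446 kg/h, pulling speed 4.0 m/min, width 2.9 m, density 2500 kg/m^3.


Ribbon cross-section from mass balance:
  Volume rate = throughput / density = 22446 / 2500 = 8.9784 m^3/h
  thickness = volume rate / (speed * 60 * width), i.e.
  thickness = throughput / (60 * speed * width * density) * 1000
  thickness = 22446 / (60 * 4.0 * 2.9 * 2500) * 1000 = 12.9 mm

12.9 mm


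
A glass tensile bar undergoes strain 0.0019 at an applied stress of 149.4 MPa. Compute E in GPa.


Young's modulus: E = stress / strain
  E = 149.4 MPa / 0.0019 = 78631.58 MPa
Convert to GPa: 78631.58 / 1000 = 78.63 GPa

78.63 GPa


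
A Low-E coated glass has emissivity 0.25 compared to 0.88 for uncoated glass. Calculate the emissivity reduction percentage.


Percentage reduction = (1 - coated/uncoated) * 100
  Ratio = 0.25 / 0.88 = 0.2841
  Reduction = (1 - 0.2841) * 100 = 71.6%

71.6%


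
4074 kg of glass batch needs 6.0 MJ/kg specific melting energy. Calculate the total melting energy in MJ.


Total energy = mass * specific energy
  E = 4074 * 6.0 = 24444 MJ

24444 MJ


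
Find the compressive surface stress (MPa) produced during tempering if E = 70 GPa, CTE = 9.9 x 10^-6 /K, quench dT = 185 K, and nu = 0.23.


Tempering stress: sigma = E * alpha * dT / (1 - nu)
  E (MPa) = 70 * 1000 = 70000
  Numerator = 70000 * (9.9 x 10^-6) * 185 = 128.205
  Denominator = 1 - 0.23 = 0.77
  sigma = 128.205 / 0.77 = 166.5 MPa

166.5 MPa


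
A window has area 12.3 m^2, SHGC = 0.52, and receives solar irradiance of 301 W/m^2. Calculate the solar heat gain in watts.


Solar heat gain: Q = Area * SHGC * Irradiance
  Q = 12.3 * 0.52 * 301 = 1925.2 W

1925.2 W


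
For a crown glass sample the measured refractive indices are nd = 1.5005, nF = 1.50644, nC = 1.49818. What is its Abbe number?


Abbe number formula: Vd = (nd - 1) / (nF - nC)
  nd - 1 = 1.5005 - 1 = 0.5005
  nF - nC = 1.50644 - 1.49818 = 0.00826
  Vd = 0.5005 / 0.00826 = 60.59

60.59


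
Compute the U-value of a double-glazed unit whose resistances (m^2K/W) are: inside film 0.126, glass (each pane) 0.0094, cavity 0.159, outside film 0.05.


Total thermal resistance (series):
  R_total = R_in + R_glass + R_air + R_glass + R_out
  R_total = 0.126 + 0.0094 + 0.159 + 0.0094 + 0.05 = 0.3538 m^2K/W
U-value = 1 / R_total = 1 / 0.3538 = 2.826 W/m^2K

2.826 W/m^2K


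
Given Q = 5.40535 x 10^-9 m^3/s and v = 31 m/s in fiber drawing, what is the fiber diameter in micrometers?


Cross-sectional area from continuity:
  A = Q / v = 5.40535 x 10^-9 / 31 = 1.743661 x 10^-10 m^2
Diameter from circular cross-section:
  d = sqrt(4A / pi) * 10^6 (m -> um)
  d = sqrt(4 * 1.743661 x 10^-10 / pi) * 10^6 = 14.9 um

14.9 um


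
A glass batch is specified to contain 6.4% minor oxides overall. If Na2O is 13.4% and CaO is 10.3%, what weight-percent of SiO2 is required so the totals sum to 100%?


Known pieces sum to 100%:
  SiO2 = 100 - (others + Na2O + CaO)
  SiO2 = 100 - (6.4 + 13.4 + 10.3) = 69.9%

69.9%


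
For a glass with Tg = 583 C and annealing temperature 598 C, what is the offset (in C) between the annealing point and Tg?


Offset = T_anneal - Tg:
  offset = 598 - 583 = 15 C

15 C


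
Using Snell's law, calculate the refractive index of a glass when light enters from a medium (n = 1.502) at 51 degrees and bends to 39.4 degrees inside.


Apply Snell's law: n1 * sin(theta1) = n2 * sin(theta2)
  n2 = n1 * sin(theta1) / sin(theta2)
  sin(51) = 0.777146
  sin(39.4) = 0.634731
  n2 = 1.502 * 0.777146 / 0.634731 = 1.839

1.839


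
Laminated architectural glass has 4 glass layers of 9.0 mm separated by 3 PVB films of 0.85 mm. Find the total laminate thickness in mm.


Total thickness = glass contribution + PVB contribution
  Glass: 4 * 9.0 = 36.0 mm
  PVB: 3 * 0.85 = 2.55 mm
  Total = 36.0 + 2.55 = 38.55 mm

38.55 mm


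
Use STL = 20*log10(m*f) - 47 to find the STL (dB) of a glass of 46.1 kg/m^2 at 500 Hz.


Mass law: STL = 20 * log10(m * f) - 47
  m * f = 46.1 * 500 = 23050
  log10(23050) = 4.36267
  STL = 20 * 4.36267 - 47 = 87.2534 - 47 = 40.3 dB

40.3 dB


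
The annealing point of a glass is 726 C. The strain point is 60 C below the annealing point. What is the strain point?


Strain point = annealing point - difference:
  T_strain = 726 - 60 = 666 C

666 C


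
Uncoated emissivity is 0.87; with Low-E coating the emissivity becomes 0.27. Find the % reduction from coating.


Percentage reduction = (1 - coated/uncoated) * 100
  Ratio = 0.27 / 0.87 = 0.3103
  Reduction = (1 - 0.3103) * 100 = 69.0%

69.0%


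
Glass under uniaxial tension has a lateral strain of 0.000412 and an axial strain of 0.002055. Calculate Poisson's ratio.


Poisson's ratio: nu = lateral strain / axial strain
  nu = 0.000412 / 0.002055 = 0.2005

0.2005


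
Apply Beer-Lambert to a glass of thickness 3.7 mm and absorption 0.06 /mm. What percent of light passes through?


Beer-Lambert law: T = exp(-alpha * thickness)
  exponent = -0.06 * 3.7 = -0.222
  T = exp(-0.222) = 0.8009
  Percentage = 0.8009 * 100 = 80.09%

80.09%


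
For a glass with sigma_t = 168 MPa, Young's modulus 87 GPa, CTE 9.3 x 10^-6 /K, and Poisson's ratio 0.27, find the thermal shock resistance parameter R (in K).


Thermal shock resistance: R = sigma * (1 - nu) / (E * alpha)
  Numerator = 168 * (1 - 0.27) = 122.64
  Denominator = 87 * 1000 * (9.3 x 10^-6) = 0.8091
  R = 122.64 / 0.8091 = 151.6 K

151.6 K


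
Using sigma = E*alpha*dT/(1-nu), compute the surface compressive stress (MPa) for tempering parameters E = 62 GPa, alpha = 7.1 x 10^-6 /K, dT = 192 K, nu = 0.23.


Tempering stress: sigma = E * alpha * dT / (1 - nu)
  E (MPa) = 62 * 1000 = 62000
  Numerator = 62000 * (7.1 x 10^-6) * 192 = 84.5184
  Denominator = 1 - 0.23 = 0.77
  sigma = 84.5184 / 0.77 = 109.8 MPa

109.8 MPa


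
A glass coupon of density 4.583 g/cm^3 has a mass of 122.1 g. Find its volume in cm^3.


Rearrange rho = m / V:
  V = m / rho
  V = 122.1 / 4.583 = 26.642 cm^3

26.642 cm^3


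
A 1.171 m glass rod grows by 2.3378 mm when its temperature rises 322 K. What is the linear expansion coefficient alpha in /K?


Rearrange dL = alpha * L0 * dT for alpha:
  alpha = dL / (L0 * dT)
  alpha = (2.3378 / 1000) / (1.171 * 322) = 0.0000062 /K = 6.2 x 10^-6 /K

6.2 x 10^-6 /K


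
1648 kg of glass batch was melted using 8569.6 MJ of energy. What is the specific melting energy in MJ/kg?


Rearrange E = m * s for s:
  s = E / m
  s = 8569.6 / 1648 = 5.2 MJ/kg

5.2 MJ/kg


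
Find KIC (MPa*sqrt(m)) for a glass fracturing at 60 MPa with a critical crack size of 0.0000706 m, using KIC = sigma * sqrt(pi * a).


Fracture toughness: KIC = sigma * sqrt(pi * a)
  pi * a = pi * 0.0000706 = 0.000221796
  sqrt(pi * a) = 0.014893
  KIC = 60 * 0.014893 = 0.894 MPa*sqrt(m)

0.894 MPa*sqrt(m)


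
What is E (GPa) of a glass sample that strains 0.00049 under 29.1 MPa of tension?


Young's modulus: E = stress / strain
  E = 29.1 MPa / 0.00049 = 59387.76 MPa
Convert to GPa: 59387.76 / 1000 = 59.39 GPa

59.39 GPa


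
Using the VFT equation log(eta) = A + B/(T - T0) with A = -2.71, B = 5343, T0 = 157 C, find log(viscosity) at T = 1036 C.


VFT equation: log(eta) = A + B / (T - T0)
  T - T0 = 1036 - 157 = 879
  B / (T - T0) = 5343 / 879 = 6.078
  log(eta) = -2.71 + 6.078 = 3.368

3.368


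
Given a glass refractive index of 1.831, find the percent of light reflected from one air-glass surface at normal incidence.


Fresnel reflectance at normal incidence:
  R = ((n - 1)/(n + 1))^2
  (n - 1)/(n + 1) = (1.831 - 1)/(1.831 + 1) = 0.293536
  R = 0.293536^2 = 0.0861634
  R(%) = 0.0861634 * 100 = 8.616%

8.616%


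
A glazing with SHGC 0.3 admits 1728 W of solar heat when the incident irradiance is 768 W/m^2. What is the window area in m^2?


Rearrange Q = Area * SHGC * Irradiance:
  Area = Q / (SHGC * Irradiance)
  Area = 1728 / (0.3 * 768) = 7.5 m^2

7.5 m^2


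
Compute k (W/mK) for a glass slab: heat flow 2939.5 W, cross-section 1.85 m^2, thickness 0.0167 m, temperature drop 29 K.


Fourier's law rearranged: k = Q * t / (A * dT)
  Numerator = 2939.5 * 0.0167 = 49.08965
  Denominator = 1.85 * 29 = 53.65
  k = 49.08965 / 53.65 = 0.915 W/mK

0.915 W/mK


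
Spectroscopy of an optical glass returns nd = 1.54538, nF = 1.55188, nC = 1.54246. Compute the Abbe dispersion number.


Abbe number formula: Vd = (nd - 1) / (nF - nC)
  nd - 1 = 1.54538 - 1 = 0.54538
  nF - nC = 1.55188 - 1.54246 = 0.00942
  Vd = 0.54538 / 0.00942 = 57.9

57.9


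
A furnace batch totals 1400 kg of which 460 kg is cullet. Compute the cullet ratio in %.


Cullet ratio = (cullet mass / total batch mass) * 100
  Ratio = 460 / 1400 * 100 = 32.86%

32.86%


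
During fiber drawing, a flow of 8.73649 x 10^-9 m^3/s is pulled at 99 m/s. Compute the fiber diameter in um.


Cross-sectional area from continuity:
  A = Q / v = 8.73649 x 10^-9 / 99 = 8.824737 x 10^-11 m^2
Diameter from circular cross-section:
  d = sqrt(4A / pi) * 10^6 (m -> um)
  d = sqrt(4 * 8.824737 x 10^-11 / pi) * 10^6 = 10.6 um

10.6 um


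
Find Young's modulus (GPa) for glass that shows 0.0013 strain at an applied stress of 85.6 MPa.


Young's modulus: E = stress / strain
  E = 85.6 MPa / 0.0013 = 65846.15 MPa
Convert to GPa: 65846.15 / 1000 = 65.85 GPa

65.85 GPa


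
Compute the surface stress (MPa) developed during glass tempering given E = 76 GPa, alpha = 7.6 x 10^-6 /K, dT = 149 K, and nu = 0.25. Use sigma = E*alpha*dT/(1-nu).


Tempering stress: sigma = E * alpha * dT / (1 - nu)
  E (MPa) = 76 * 1000 = 76000
  Numerator = 76000 * (7.6 x 10^-6) * 149 = 86.0624
  Denominator = 1 - 0.25 = 0.75
  sigma = 86.0624 / 0.75 = 114.7 MPa

114.7 MPa


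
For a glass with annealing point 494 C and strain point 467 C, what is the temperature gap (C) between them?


Gap = T_anneal - T_strain:
  gap = 494 - 467 = 27 C

27 C


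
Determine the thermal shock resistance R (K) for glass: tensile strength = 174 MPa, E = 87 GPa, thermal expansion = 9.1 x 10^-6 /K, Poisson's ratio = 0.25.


Thermal shock resistance: R = sigma * (1 - nu) / (E * alpha)
  Numerator = 174 * (1 - 0.25) = 130.5
  Denominator = 87 * 1000 * (9.1 x 10^-6) = 0.7917
  R = 130.5 / 0.7917 = 164.8 K

164.8 K


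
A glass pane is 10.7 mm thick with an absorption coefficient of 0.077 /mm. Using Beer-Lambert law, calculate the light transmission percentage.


Beer-Lambert law: T = exp(-alpha * thickness)
  exponent = -0.077 * 10.7 = -0.8239
  T = exp(-0.8239) = 0.4387
  Percentage = 0.4387 * 100 = 43.87%

43.87%


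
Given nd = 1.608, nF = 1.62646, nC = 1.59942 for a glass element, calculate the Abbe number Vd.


Abbe number formula: Vd = (nd - 1) / (nF - nC)
  nd - 1 = 1.608 - 1 = 0.608
  nF - nC = 1.62646 - 1.59942 = 0.02704
  Vd = 0.608 / 0.02704 = 22.49

22.49


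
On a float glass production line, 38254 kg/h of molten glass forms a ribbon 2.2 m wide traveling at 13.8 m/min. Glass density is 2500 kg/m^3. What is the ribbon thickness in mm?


Ribbon cross-section from mass balance:
  Volume rate = throughput / density = 38254 / 2500 = 15.3016 m^3/h
  thickness = volume rate / (speed * 60 * width), i.e.
  thickness = throughput / (60 * speed * width * density) * 1000
  thickness = 38254 / (60 * 13.8 * 2.2 * 2500) * 1000 = 8.4 mm

8.4 mm


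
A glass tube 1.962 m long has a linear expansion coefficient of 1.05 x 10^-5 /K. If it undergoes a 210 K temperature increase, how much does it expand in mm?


Thermal expansion formula: dL = alpha * L0 * dT
  dL = (1.05 x 10^-5) * 1.962 * 210 = 0.00432621 m
Convert to mm: 0.00432621 * 1000 = 4.3262 mm

4.3262 mm


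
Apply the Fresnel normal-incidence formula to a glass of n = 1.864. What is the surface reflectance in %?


Fresnel reflectance at normal incidence:
  R = ((n - 1)/(n + 1))^2
  (n - 1)/(n + 1) = (1.864 - 1)/(1.864 + 1) = 0.301676
  R = 0.301676^2 = 0.0910084
  R(%) = 0.0910084 * 100 = 9.101%

9.101%


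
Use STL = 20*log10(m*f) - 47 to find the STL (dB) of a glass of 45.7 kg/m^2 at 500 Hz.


Mass law: STL = 20 * log10(m * f) - 47
  m * f = 45.7 * 500 = 22850
  log10(22850) = 4.35889
  STL = 20 * 4.35889 - 47 = 87.1778 - 47 = 40.2 dB

40.2 dB


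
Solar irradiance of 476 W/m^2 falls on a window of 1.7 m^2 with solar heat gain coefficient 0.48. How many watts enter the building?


Solar heat gain: Q = Area * SHGC * Irradiance
  Q = 1.7 * 0.48 * 476 = 388.4 W

388.4 W


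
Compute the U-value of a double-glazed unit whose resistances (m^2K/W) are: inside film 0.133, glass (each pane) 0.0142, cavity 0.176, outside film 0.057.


Total thermal resistance (series):
  R_total = R_in + R_glass + R_air + R_glass + R_out
  R_total = 0.133 + 0.0142 + 0.176 + 0.0142 + 0.057 = 0.3944 m^2K/W
U-value = 1 / R_total = 1 / 0.3944 = 2.535 W/m^2K

2.535 W/m^2K


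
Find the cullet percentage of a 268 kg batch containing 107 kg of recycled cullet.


Cullet ratio = (cullet mass / total batch mass) * 100
  Ratio = 107 / 268 * 100 = 39.93%

39.93%


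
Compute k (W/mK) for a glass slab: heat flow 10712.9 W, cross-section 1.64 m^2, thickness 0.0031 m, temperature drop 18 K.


Fourier's law rearranged: k = Q * t / (A * dT)
  Numerator = 10712.9 * 0.0031 = 33.20999
  Denominator = 1.64 * 18 = 29.52
  k = 33.20999 / 29.52 = 1.125 W/mK

1.125 W/mK


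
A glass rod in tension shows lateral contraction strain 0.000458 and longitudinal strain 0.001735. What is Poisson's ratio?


Poisson's ratio: nu = lateral strain / axial strain
  nu = 0.000458 / 0.001735 = 0.264

0.264


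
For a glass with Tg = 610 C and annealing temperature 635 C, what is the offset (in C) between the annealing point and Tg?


Offset = T_anneal - Tg:
  offset = 635 - 610 = 25 C

25 C


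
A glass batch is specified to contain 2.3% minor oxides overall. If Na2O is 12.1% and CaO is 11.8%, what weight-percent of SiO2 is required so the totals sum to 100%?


Known pieces sum to 100%:
  SiO2 = 100 - (others + Na2O + CaO)
  SiO2 = 100 - (2.3 + 12.1 + 11.8) = 73.8%

73.8%
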